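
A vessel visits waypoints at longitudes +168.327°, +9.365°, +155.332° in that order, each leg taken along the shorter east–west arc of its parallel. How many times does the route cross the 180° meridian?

0

Leg 1: +168.327° → +9.365°, shortest Δλ = -158.962° (west) — does not cross 180°.
Leg 2: +9.365° → +155.332°, shortest Δλ = 145.967° (east) — does not cross 180°.
Total crossings: 0.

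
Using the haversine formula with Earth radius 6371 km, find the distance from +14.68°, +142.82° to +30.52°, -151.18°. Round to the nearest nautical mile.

Δλ = -151.18 − 142.82 = -294.00°; wrapped into (−180°, 180°]: 66.00°.
Δφ = 30.52 − 14.68 = 15.84°.
a = sin²(Δφ/2) + cos φ₁ · cos φ₂ · sin²(Δλ/2) = 0.266179.
c = 2·atan2(√a, √(1−a)) = 1.08417 rad → d = 6371·c ≈ 6907.27 km ≈ 3729.63 nmi.

3730 nmi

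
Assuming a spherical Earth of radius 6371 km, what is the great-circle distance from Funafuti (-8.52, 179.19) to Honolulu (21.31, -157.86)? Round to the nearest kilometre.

Δλ = -157.86 − 179.19 = -337.05°; wrapped into (−180°, 180°]: 22.95°.
Δφ = 21.31 − -8.52 = 29.83°.
a = sin²(Δφ/2) + cos φ₁ · cos φ₂ · sin²(Δλ/2) = 0.102712.
c = 2·atan2(√a, √(1−a)) = 0.65249 rad → d = 6371·c ≈ 4156.99 km.

4157 km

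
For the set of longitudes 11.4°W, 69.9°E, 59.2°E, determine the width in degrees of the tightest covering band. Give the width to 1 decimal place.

81.3°

Sort the longitudes: -11.4°, +59.2°, +69.9°.
Eastward gaps between consecutive values (wrapping around): 70.6°, 10.7°, 278.7°.
Largest gap = 278.7° ⇒ minimal covering band is its complement: 360° − 278.7° = 81.3°.
Band runs from -11.4° eastward to +69.9°.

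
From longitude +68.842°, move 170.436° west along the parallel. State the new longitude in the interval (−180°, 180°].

-101.594°

Start at +68.842°; shift −170.436° → -101.594°.
-101.594° already lies in (−180°, 180°].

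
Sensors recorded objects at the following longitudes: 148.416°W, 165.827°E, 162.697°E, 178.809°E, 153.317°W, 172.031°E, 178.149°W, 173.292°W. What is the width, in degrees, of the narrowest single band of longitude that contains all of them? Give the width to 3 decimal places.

48.887°

Sort the longitudes: -178.149°, -173.292°, -153.317°, -148.416°, +162.697°, +165.827°, +172.031°, +178.809°.
Eastward gaps between consecutive values (wrapping around): 4.857°, 19.975°, 4.901°, 311.113°, 3.130°, 6.204°, 6.778°, 3.042°.
Largest gap = 311.113° ⇒ minimal covering band is its complement: 360° − 311.113° = 48.887°.
Band runs from +162.697° eastward to -148.416°, crossing the antimeridian.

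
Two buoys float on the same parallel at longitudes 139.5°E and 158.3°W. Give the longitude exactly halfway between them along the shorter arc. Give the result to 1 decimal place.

170.6°E

Signed shortest Δλ from +139.5° to -158.3° is +62.2°.
Midpoint longitude = +139.5° + (+62.2°)/2 = +139.5° + 31.1° = +170.6°.
(The naïve average (+139.5 + -158.3)/2 = -9.4° is on the wrong side of the globe.)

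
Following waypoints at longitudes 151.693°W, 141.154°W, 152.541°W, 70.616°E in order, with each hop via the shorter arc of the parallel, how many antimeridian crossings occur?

Leg 1: -151.693° → -141.154°, shortest Δλ = 10.539° (east) — does not cross 180°.
Leg 2: -141.154° → -152.541°, shortest Δλ = -11.387° (west) — does not cross 180°.
Leg 3: -152.541° → +70.616°, shortest Δλ = -136.843° (west) — crosses 180°.
Total crossings: 1.

1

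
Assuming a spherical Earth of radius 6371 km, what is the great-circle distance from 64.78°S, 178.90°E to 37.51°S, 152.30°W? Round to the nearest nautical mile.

Δλ = -152.30 − 178.90 = -331.20°; wrapped into (−180°, 180°]: 28.80°.
Δφ = -37.51 − -64.78 = 27.27°.
a = sin²(Δφ/2) + cos φ₁ · cos φ₂ · sin²(Δλ/2) = 0.076475.
c = 2·atan2(√a, √(1−a)) = 0.56039 rad → d = 6371·c ≈ 3570.23 km ≈ 1927.77 nmi.

1928 nmi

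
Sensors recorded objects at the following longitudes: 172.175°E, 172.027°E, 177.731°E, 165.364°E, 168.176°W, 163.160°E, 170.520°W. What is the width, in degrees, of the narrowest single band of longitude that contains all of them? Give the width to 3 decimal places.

Sort the longitudes: -170.520°, -168.176°, +163.160°, +165.364°, +172.027°, +172.175°, +177.731°.
Eastward gaps between consecutive values (wrapping around): 2.344°, 331.336°, 2.204°, 6.663°, 0.148°, 5.556°, 11.749°.
Largest gap = 331.336° ⇒ minimal covering band is its complement: 360° − 331.336° = 28.664°.
Band runs from +163.160° eastward to -168.176°, crossing the antimeridian.

28.664°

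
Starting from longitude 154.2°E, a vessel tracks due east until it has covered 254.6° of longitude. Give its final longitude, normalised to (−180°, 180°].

48.8°E

Start at +154.2°; shift +254.6° → +408.8°.
+408.8° lies outside (−180°, 180°]; subtract 360° → +48.8°.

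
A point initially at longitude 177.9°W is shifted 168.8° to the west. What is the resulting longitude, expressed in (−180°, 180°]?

Start at -177.9°; shift −168.8° → -346.7°.
-346.7° lies outside (−180°, 180°]; add 360° → +13.3°.

13.3°E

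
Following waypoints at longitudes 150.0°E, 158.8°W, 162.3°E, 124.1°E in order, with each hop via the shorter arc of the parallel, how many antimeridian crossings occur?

2

Leg 1: +150.0° → -158.8°, shortest Δλ = 51.2° (east) — crosses 180°.
Leg 2: -158.8° → +162.3°, shortest Δλ = -38.9° (west) — crosses 180°.
Leg 3: +162.3° → +124.1°, shortest Δλ = -38.2° (west) — does not cross 180°.
Total crossings: 2.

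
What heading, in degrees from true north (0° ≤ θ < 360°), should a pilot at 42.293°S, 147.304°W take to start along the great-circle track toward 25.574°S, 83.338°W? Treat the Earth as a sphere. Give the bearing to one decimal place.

93.7°

Δλ = -83.338 − -147.304 = 63.966°.
θ = atan2( sin Δλ · cos φ₂ , cos φ₁ · sin φ₂ − sin φ₁ · cos φ₂ · cos Δλ )
  = atan2(0.81050, -0.05290) = 93.735° → normalised to [0°, 360°): 93.735°.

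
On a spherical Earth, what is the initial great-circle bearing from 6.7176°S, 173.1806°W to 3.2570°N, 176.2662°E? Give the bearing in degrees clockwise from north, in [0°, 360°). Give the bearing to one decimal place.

313.1°

Δλ = 176.2662 − -173.1806 = 349.4468°; wrapped into (−180°, 180°]: -10.5532°.
θ = atan2( sin Δλ · cos φ₂ , cos φ₁ · sin φ₂ − sin φ₁ · cos φ₂ · cos Δλ )
  = atan2(-0.18285, 0.17124) = -46.879° → normalised to [0°, 360°): 313.121°.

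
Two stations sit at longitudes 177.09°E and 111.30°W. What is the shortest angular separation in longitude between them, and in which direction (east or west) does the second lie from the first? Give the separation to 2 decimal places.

Raw difference: -111.30 − 177.09 = -288.39°.
Normalise into (−180°, 180°]: -288.39° + 360° = 71.61°.
Positive ⇒ the second point lies to the east; separation 71.61°.

71.61° east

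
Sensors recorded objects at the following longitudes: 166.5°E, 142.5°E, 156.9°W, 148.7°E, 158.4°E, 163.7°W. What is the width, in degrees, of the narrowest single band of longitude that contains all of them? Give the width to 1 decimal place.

60.6°

Sort the longitudes: -163.7°, -156.9°, +142.5°, +148.7°, +158.4°, +166.5°.
Eastward gaps between consecutive values (wrapping around): 6.8°, 299.4°, 6.2°, 9.7°, 8.1°, 29.8°.
Largest gap = 299.4° ⇒ minimal covering band is its complement: 360° − 299.4° = 60.6°.
Band runs from +142.5° eastward to -156.9°, crossing the antimeridian.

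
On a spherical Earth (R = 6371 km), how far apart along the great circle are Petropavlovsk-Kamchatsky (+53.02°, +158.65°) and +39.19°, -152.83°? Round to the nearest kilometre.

Δλ = -152.83 − 158.65 = -311.48°; wrapped into (−180°, 180°]: 48.52°.
Δφ = 39.19 − 53.02 = -13.83°.
a = sin²(Δφ/2) + cos φ₁ · cos φ₂ · sin²(Δλ/2) = 0.093204.
c = 2·atan2(√a, √(1−a)) = 0.62049 rad → d = 6371·c ≈ 3953.15 km.

3953 km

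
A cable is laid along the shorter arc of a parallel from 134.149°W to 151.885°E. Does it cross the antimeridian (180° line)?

Naïve |151.885 − -134.149| = 286.034° > 180°, so the shorter arc goes the other way round — across 180°.
Signed shortest Δλ = ((151.885 − -134.149 + 180) mod 360) − 180 = -73.966°.
Going west by 73.966° from -134.149° passes through 180° before reaching +151.885°.

Yes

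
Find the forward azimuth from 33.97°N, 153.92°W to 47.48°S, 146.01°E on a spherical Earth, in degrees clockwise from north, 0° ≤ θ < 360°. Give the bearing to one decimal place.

216.2°

Δλ = 146.01 − -153.92 = 299.93°; wrapped into (−180°, 180°]: -60.07°.
θ = atan2( sin Δλ · cos φ₂ , cos φ₁ · sin φ₂ − sin φ₁ · cos φ₂ · cos Δλ )
  = atan2(-0.58571, -0.79967) = -143.779° → normalised to [0°, 360°): 216.221°.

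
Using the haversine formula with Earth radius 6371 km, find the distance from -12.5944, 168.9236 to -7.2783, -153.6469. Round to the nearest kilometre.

4138 km

Δλ = -153.6469 − 168.9236 = -322.5705°; wrapped into (−180°, 180°]: 37.4295°.
Δφ = -7.2783 − -12.5944 = 5.3161°.
a = sin²(Δφ/2) + cos φ₁ · cos φ₂ · sin²(Δλ/2) = 0.101813.
c = 2·atan2(√a, √(1−a)) = 0.64952 rad → d = 6371·c ≈ 4138.09 km.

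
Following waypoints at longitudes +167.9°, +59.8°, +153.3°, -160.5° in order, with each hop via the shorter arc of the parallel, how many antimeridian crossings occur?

1

Leg 1: +167.9° → +59.8°, shortest Δλ = -108.1° (west) — does not cross 180°.
Leg 2: +59.8° → +153.3°, shortest Δλ = 93.5° (east) — does not cross 180°.
Leg 3: +153.3° → -160.5°, shortest Δλ = 46.2° (east) — crosses 180°.
Total crossings: 1.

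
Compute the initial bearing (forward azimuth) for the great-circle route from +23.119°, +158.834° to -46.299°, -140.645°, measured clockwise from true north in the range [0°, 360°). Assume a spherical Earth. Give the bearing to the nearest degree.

143°

Δλ = -140.645 − 158.834 = -299.479°; wrapped into (−180°, 180°]: 60.521°.
θ = atan2( sin Δλ · cos φ₂ , cos φ₁ · sin φ₂ − sin φ₁ · cos φ₂ · cos Δλ )
  = atan2(0.60145, -0.79839) = 143.008° → normalised to [0°, 360°): 143.008°.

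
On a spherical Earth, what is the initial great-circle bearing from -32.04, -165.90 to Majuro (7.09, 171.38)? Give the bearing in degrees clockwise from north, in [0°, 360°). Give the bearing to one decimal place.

Δλ = 171.38 − -165.90 = 337.28°; wrapped into (−180°, 180°]: -22.72°.
θ = atan2( sin Δλ · cos φ₂ , cos φ₁ · sin φ₂ − sin φ₁ · cos φ₂ · cos Δλ )
  = atan2(-0.38327, 0.59023) = -32.998° → normalised to [0°, 360°): 327.002°.

327.0°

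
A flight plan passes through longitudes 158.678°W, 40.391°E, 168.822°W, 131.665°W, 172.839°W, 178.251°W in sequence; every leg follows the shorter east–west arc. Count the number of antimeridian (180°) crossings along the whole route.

Leg 1: -158.678° → +40.391°, shortest Δλ = -160.931° (west) — crosses 180°.
Leg 2: +40.391° → -168.822°, shortest Δλ = 150.787° (east) — crosses 180°.
Leg 3: -168.822° → -131.665°, shortest Δλ = 37.157° (east) — does not cross 180°.
Leg 4: -131.665° → -172.839°, shortest Δλ = -41.174° (west) — does not cross 180°.
Leg 5: -172.839° → -178.251°, shortest Δλ = -5.412° (west) — does not cross 180°.
Total crossings: 2.

2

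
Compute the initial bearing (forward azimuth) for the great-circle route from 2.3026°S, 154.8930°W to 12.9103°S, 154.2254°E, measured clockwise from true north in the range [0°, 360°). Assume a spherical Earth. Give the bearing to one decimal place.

255.3°

Δλ = 154.2254 − -154.8930 = 309.1184°; wrapped into (−180°, 180°]: -50.8816°.
θ = atan2( sin Δλ · cos φ₂ , cos φ₁ · sin φ₂ − sin φ₁ · cos φ₂ · cos Δλ )
  = atan2(-0.75623, -0.19854) = -104.710° → normalised to [0°, 360°): 255.290°.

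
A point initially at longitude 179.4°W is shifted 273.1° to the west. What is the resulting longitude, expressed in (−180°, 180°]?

92.5°W

Start at -179.4°; shift −273.1° → -452.5°.
-452.5° lies outside (−180°, 180°]; add 360° → -92.5°.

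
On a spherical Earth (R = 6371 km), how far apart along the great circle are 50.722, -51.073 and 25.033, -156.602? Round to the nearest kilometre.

Δλ = -156.602 − -51.073 = -105.529°.
Δφ = 25.033 − 50.722 = -25.689°.
a = sin²(Δφ/2) + cos φ₁ · cos φ₂ · sin²(Δλ/2) = 0.413013.
c = 2·atan2(√a, √(1−a)) = 1.39593 rad → d = 6371·c ≈ 8893.48 km.

8893 km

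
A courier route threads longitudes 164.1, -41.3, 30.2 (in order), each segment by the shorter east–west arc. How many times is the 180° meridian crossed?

1

Leg 1: +164.1° → -41.3°, shortest Δλ = 154.6° (east) — crosses 180°.
Leg 2: -41.3° → +30.2°, shortest Δλ = 71.5° (east) — does not cross 180°.
Total crossings: 1.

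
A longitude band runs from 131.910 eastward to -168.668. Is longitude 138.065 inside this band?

Yes

Band width going east from +131.910° to -168.668°: ((-168.668 − 131.910) mod 360) = 59.422°.
Offset of +138.065° east of the west edge: ((138.065 − 131.910) mod 360) = 6.155°.
6.155° ≤ 59.422° ⇒ inside.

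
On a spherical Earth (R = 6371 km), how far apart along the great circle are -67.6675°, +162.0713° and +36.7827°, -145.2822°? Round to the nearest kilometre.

Δλ = -145.2822 − 162.0713 = -307.3535°; wrapped into (−180°, 180°]: 52.6465°.
Δφ = 36.7827 − -67.6675 = 104.4502°.
a = sin²(Δφ/2) + cos φ₁ · cos φ₂ · sin²(Δλ/2) = 0.684611.
c = 2·atan2(√a, √(1−a)) = 1.94897 rad → d = 6371·c ≈ 12416.88 km.

12417 km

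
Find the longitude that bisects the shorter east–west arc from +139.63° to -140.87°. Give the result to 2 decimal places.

+179.38°

Signed shortest Δλ from +139.63° to -140.87° is +79.50°.
Midpoint longitude = +139.63° + (+79.50°)/2 = +139.63° + 39.75° = +179.38°.
(The naïve average (+139.63 + -140.87)/2 = -0.62° is on the wrong side of the globe.)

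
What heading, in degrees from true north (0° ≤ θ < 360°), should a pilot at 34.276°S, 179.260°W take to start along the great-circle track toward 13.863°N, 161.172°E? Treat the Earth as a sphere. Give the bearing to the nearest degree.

Δλ = 161.172 − -179.260 = 340.432°; wrapped into (−180°, 180°]: -19.568°.
θ = atan2( sin Δλ · cos φ₂ , cos φ₁ · sin φ₂ − sin φ₁ · cos φ₂ · cos Δλ )
  = atan2(-0.32517, 0.71319) = -24.510° → normalised to [0°, 360°): 335.490°.

335°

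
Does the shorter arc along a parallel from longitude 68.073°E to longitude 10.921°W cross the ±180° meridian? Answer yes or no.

Signed shortest Δλ = ((-10.921 − 68.073 + 180) mod 360) − 180 = -78.994°.
Going west by 78.994° from +68.073° reaches -10.921° without touching 180°.

No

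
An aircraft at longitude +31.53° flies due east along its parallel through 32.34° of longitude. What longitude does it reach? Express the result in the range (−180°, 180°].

Start at +31.53°; shift +32.34° → +63.87°.
+63.87° already lies in (−180°, 180°].

+63.87°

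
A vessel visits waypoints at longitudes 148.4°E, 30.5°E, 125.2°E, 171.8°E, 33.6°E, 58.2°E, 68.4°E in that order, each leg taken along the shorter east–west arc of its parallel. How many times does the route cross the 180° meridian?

Leg 1: +148.4° → +30.5°, shortest Δλ = -117.9° (west) — does not cross 180°.
Leg 2: +30.5° → +125.2°, shortest Δλ = 94.7° (east) — does not cross 180°.
Leg 3: +125.2° → +171.8°, shortest Δλ = 46.6° (east) — does not cross 180°.
Leg 4: +171.8° → +33.6°, shortest Δλ = -138.2° (west) — does not cross 180°.
Leg 5: +33.6° → +58.2°, shortest Δλ = 24.6° (east) — does not cross 180°.
Leg 6: +58.2° → +68.4°, shortest Δλ = 10.2° (east) — does not cross 180°.
Total crossings: 0.

0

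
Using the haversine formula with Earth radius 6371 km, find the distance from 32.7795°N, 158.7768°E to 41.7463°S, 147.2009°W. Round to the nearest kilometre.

Δλ = -147.2009 − 158.7768 = -305.9777°; wrapped into (−180°, 180°]: 54.0223°.
Δφ = -41.7463 − 32.7795 = -74.5258°.
a = sin²(Δφ/2) + cos φ₁ · cos φ₂ · sin²(Δλ/2) = 0.495986.
c = 2·atan2(√a, √(1−a)) = 1.56277 rad → d = 6371·c ≈ 9956.40 km.

9956 km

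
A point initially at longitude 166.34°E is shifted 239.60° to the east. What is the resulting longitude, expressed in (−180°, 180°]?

45.94°E

Start at +166.34°; shift +239.60° → +405.94°.
+405.94° lies outside (−180°, 180°]; subtract 360° → +45.94°.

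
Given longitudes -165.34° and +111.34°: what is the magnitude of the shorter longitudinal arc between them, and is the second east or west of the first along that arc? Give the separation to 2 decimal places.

Raw difference: 111.34 − -165.34 = 276.68°.
Normalise into (−180°, 180°]: 276.68° − 360° = -83.32°.
Negative ⇒ the second point lies to the west; separation 83.32°.

83.32° west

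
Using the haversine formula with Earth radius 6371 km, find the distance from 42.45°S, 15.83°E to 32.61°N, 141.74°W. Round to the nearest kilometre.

Δλ = -141.74 − 15.83 = -157.57°.
Δφ = 32.61 − -42.45 = 75.06°.
a = sin²(Δφ/2) + cos φ₁ · cos φ₂ · sin²(Δλ/2) = 0.969133.
c = 2·atan2(√a, √(1−a)) = 2.78838 rad → d = 6371·c ≈ 17764.77 km.

17765 km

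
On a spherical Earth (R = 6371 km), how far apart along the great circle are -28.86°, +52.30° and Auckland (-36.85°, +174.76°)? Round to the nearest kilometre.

Δλ = 174.76 − 52.30 = 122.46°.
Δφ = -36.85 − -28.86 = -7.99°.
a = sin²(Δφ/2) + cos φ₁ · cos φ₂ · sin²(Δλ/2) = 0.543336.
c = 2·atan2(√a, √(1−a)) = 1.65758 rad → d = 6371·c ≈ 10560.42 km.

10560 km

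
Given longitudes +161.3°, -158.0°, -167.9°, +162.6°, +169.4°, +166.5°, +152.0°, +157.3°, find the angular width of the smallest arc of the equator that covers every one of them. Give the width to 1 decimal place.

Sort the longitudes: -167.9°, -158.0°, +152.0°, +157.3°, +161.3°, +162.6°, +166.5°, +169.4°.
Eastward gaps between consecutive values (wrapping around): 9.9°, 310.0°, 5.3°, 4.0°, 1.3°, 3.9°, 2.9°, 22.7°.
Largest gap = 310.0° ⇒ minimal covering band is its complement: 360° − 310.0° = 50.0°.
Band runs from +152.0° eastward to -158.0°, crossing the antimeridian.

50.0°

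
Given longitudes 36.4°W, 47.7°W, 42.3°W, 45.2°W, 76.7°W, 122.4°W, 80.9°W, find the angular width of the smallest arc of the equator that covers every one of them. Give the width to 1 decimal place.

Sort the longitudes: -122.4°, -80.9°, -76.7°, -47.7°, -45.2°, -42.3°, -36.4°.
Eastward gaps between consecutive values (wrapping around): 41.5°, 4.2°, 29.0°, 2.5°, 2.9°, 5.9°, 274.0°.
Largest gap = 274.0° ⇒ minimal covering band is its complement: 360° − 274.0° = 86.0°.
Band runs from -122.4° eastward to -36.4°.

86.0°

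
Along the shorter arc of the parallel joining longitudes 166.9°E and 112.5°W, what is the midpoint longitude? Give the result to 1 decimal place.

152.8°W

Signed shortest Δλ from +166.9° to -112.5° is +80.6°.
Midpoint longitude = +166.9° + (+80.6°)/2 = +166.9° + 40.3° = +207.2°.
Normalise into (−180°, 180°]: -152.8°.
(The naïve average (+166.9 + -112.5)/2 = 27.2° is on the wrong side of the globe.)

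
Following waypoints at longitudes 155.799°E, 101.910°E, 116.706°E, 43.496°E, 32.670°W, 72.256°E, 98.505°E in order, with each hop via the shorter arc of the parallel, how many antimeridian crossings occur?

Leg 1: +155.799° → +101.910°, shortest Δλ = -53.889° (west) — does not cross 180°.
Leg 2: +101.910° → +116.706°, shortest Δλ = 14.796° (east) — does not cross 180°.
Leg 3: +116.706° → +43.496°, shortest Δλ = -73.21° (west) — does not cross 180°.
Leg 4: +43.496° → -32.670°, shortest Δλ = -76.166° (west) — does not cross 180°.
Leg 5: -32.670° → +72.256°, shortest Δλ = 104.926° (east) — does not cross 180°.
Leg 6: +72.256° → +98.505°, shortest Δλ = 26.249° (east) — does not cross 180°.
Total crossings: 0.

0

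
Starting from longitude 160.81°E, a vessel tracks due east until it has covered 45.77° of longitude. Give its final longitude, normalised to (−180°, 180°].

153.42°W

Start at +160.81°; shift +45.77° → +206.58°.
+206.58° lies outside (−180°, 180°]; subtract 360° → -153.42°.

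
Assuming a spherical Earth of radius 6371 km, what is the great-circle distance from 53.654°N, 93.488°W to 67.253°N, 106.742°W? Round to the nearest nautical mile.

901 nmi

Δλ = -106.742 − -93.488 = -13.254°.
Δφ = 67.253 − 53.654 = 13.599°.
a = sin²(Δφ/2) + cos φ₁ · cos φ₂ · sin²(Δλ/2) = 0.017069.
c = 2·atan2(√a, √(1−a)) = 0.26205 rad → d = 6371·c ≈ 1669.52 km ≈ 901.47 nmi.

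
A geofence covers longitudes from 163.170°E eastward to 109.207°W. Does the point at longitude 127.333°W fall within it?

Band width going east from +163.170° to -109.207°: ((-109.207 − 163.170) mod 360) = 87.623°.
Offset of -127.333° east of the west edge: ((-127.333 − 163.170) mod 360) = 69.497°.
69.497° ≤ 87.623° ⇒ inside.

Yes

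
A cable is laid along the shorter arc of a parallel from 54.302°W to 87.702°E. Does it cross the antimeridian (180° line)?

No

Signed shortest Δλ = ((87.702 − -54.302 + 180) mod 360) − 180 = 142.004°.
Going east by 142.004° from -54.302° reaches +87.702° without touching 180°.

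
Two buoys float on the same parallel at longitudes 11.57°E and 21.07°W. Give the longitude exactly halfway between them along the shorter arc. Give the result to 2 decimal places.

Signed shortest Δλ from +11.57° to -21.07° is -32.64°.
Midpoint longitude = +11.57° + (-32.64°)/2 = +11.57° − 16.32° = -4.75°.

4.75°W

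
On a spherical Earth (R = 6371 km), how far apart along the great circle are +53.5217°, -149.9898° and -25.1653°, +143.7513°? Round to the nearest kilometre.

Δλ = 143.7513 − -149.9898 = 293.7411°; wrapped into (−180°, 180°]: -66.2589°.
Δφ = -25.1653 − 53.5217 = -78.6870°.
a = sin²(Δφ/2) + cos φ₁ · cos φ₂ · sin²(Δλ/2) = 0.562642.
c = 2·atan2(√a, √(1−a)) = 1.69641 rad → d = 6371·c ≈ 10807.83 km.

10808 km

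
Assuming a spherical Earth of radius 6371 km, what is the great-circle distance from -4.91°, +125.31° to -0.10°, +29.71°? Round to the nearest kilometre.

10627 km

Δλ = 29.71 − 125.31 = -95.60°.
Δφ = -0.10 − -4.91 = 4.81°.
a = sin²(Δφ/2) + cos φ₁ · cos φ₂ · sin²(Δλ/2) = 0.548538.
c = 2·atan2(√a, √(1−a)) = 1.66802 rad → d = 6371·c ≈ 10626.99 km.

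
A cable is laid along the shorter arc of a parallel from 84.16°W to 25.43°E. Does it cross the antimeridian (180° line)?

No

Signed shortest Δλ = ((25.43 − -84.16 + 180) mod 360) − 180 = 109.59°.
Going east by 109.59° from -84.16° reaches +25.43° without touching 180°.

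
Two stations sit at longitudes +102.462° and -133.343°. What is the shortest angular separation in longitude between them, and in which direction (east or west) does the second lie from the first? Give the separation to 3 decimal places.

Raw difference: -133.343 − 102.462 = -235.805°.
Normalise into (−180°, 180°]: -235.805° + 360° = 124.195°.
Positive ⇒ the second point lies to the east; separation 124.195°.

124.195° east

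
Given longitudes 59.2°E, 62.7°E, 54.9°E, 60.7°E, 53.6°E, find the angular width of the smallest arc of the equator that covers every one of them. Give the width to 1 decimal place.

Sort the longitudes: +53.6°, +54.9°, +59.2°, +60.7°, +62.7°.
Eastward gaps between consecutive values (wrapping around): 1.3°, 4.3°, 1.5°, 2.0°, 350.9°.
Largest gap = 350.9° ⇒ minimal covering band is its complement: 360° − 350.9° = 9.1°.
Band runs from +53.6° eastward to +62.7°.

9.1°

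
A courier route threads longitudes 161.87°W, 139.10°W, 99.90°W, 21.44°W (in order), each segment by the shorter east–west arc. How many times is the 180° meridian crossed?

Leg 1: -161.87° → -139.10°, shortest Δλ = 22.77° (east) — does not cross 180°.
Leg 2: -139.10° → -99.90°, shortest Δλ = 39.2° (east) — does not cross 180°.
Leg 3: -99.90° → -21.44°, shortest Δλ = 78.46° (east) — does not cross 180°.
Total crossings: 0.

0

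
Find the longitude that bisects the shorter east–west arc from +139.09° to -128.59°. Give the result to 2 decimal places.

Signed shortest Δλ from +139.09° to -128.59° is +92.32°.
Midpoint longitude = +139.09° + (+92.32°)/2 = +139.09° + 46.16° = +185.25°.
Normalise into (−180°, 180°]: -174.75°.
(The naïve average (+139.09 + -128.59)/2 = 5.25° is on the wrong side of the globe.)

-174.75°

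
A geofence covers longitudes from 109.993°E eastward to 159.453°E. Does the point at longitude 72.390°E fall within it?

No

Band width going east from +109.993° to +159.453°: ((159.453 − 109.993) mod 360) = 49.460°.
Offset of +72.390° east of the west edge: ((72.390 − 109.993) mod 360) = 322.397°.
322.397° > 49.460° ⇒ outside.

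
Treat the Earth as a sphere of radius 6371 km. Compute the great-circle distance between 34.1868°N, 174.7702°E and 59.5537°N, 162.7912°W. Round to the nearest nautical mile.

1761 nmi

Δλ = -162.7912 − 174.7702 = -337.5614°; wrapped into (−180°, 180°]: 22.4386°.
Δφ = 59.5537 − 34.1868 = 25.3669°.
a = sin²(Δφ/2) + cos φ₁ · cos φ₂ · sin²(Δλ/2) = 0.064076.
c = 2·atan2(√a, √(1−a)) = 0.51184 rad → d = 6371·c ≈ 3260.90 km ≈ 1760.75 nmi.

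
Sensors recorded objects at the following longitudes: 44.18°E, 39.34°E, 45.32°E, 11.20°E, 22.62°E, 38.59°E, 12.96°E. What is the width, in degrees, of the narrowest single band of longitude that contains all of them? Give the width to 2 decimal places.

Sort the longitudes: +11.20°, +12.96°, +22.62°, +38.59°, +39.34°, +44.18°, +45.32°.
Eastward gaps between consecutive values (wrapping around): 1.76°, 9.66°, 15.97°, 0.75°, 4.84°, 1.14°, 325.88°.
Largest gap = 325.88° ⇒ minimal covering band is its complement: 360° − 325.88° = 34.12°.
Band runs from +11.20° eastward to +45.32°.

34.12°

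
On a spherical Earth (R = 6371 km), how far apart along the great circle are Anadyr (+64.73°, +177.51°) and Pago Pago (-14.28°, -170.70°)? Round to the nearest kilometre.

Δλ = -170.70 − 177.51 = -348.21°; wrapped into (−180°, 180°]: 11.79°.
Δφ = -14.28 − 64.73 = -79.01°.
a = sin²(Δφ/2) + cos φ₁ · cos φ₂ · sin²(Δλ/2) = 0.409045.
c = 2·atan2(√a, √(1−a)) = 1.38787 rad → d = 6371·c ≈ 8842.11 km.

8842 km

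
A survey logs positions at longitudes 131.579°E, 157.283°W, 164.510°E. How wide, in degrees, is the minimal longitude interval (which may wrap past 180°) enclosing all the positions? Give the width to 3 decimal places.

71.138°

Sort the longitudes: -157.283°, +131.579°, +164.510°.
Eastward gaps between consecutive values (wrapping around): 288.862°, 32.931°, 38.207°.
Largest gap = 288.862° ⇒ minimal covering band is its complement: 360° − 288.862° = 71.138°.
Band runs from +131.579° eastward to -157.283°, crossing the antimeridian.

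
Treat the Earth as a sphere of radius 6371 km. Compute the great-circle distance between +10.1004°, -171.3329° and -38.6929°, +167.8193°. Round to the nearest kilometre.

Δλ = 167.8193 − -171.3329 = 339.1522°; wrapped into (−180°, 180°]: -20.8478°.
Δφ = -38.6929 − 10.1004 = -48.7933°.
a = sin²(Δφ/2) + cos φ₁ · cos φ₂ · sin²(Δλ/2) = 0.195766.
c = 2·atan2(√a, √(1−a)) = 0.91667 rad → d = 6371·c ≈ 5840.08 km.

5840 km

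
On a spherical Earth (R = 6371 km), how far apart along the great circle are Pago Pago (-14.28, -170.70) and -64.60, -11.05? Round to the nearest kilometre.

11076 km

Δλ = -11.05 − -170.70 = 159.65°.
Δφ = -64.60 − -14.28 = -50.32°.
a = sin²(Δφ/2) + cos φ₁ · cos φ₂ · sin²(Δλ/2) = 0.583460.
c = 2·atan2(√a, √(1−a)) = 1.73850 rad → d = 6371·c ≈ 11075.99 km.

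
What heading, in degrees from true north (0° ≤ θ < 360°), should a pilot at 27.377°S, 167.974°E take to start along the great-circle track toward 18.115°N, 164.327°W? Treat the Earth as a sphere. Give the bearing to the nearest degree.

34°

Δλ = -164.327 − 167.974 = -332.301°; wrapped into (−180°, 180°]: 27.699°.
θ = atan2( sin Δλ · cos φ₂ , cos φ₁ · sin φ₂ − sin φ₁ · cos φ₂ · cos Δλ )
  = atan2(0.44179, 0.66307) = 33.675° → normalised to [0°, 360°): 33.675°.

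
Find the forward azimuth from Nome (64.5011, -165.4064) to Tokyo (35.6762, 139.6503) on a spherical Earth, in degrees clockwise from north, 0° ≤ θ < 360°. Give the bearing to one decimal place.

255.7°

Δλ = 139.6503 − -165.4064 = 305.0567°; wrapped into (−180°, 180°]: -54.9433°.
θ = atan2( sin Δλ · cos φ₂ , cos φ₁ · sin φ₂ − sin φ₁ · cos φ₂ · cos Δλ )
  = atan2(-0.66496, -0.17007) = -104.347° → normalised to [0°, 360°): 255.653°.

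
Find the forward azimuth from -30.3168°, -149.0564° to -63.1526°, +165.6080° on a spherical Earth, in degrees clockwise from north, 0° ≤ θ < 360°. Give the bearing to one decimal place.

Δλ = 165.6080 − -149.0564 = 314.6644°; wrapped into (−180°, 180°]: -45.3356°.
θ = atan2( sin Δλ · cos φ₂ , cos φ₁ · sin φ₂ − sin φ₁ · cos φ₂ · cos Δλ )
  = atan2(-0.32121, -0.60995) = -152.228° → normalised to [0°, 360°): 207.772°.

207.8°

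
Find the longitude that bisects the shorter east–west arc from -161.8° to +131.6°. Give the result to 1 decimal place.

+164.9°

Signed shortest Δλ from -161.8° to +131.6° is -66.6°.
Midpoint longitude = -161.8° + (-66.6°)/2 = -161.8° − 33.3° = -195.1°.
Normalise into (−180°, 180°]: +164.9°.
(The naïve average (-161.8 + +131.6)/2 = -15.1° is on the wrong side of the globe.)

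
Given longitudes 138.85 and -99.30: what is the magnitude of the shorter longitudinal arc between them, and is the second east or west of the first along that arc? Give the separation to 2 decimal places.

Raw difference: -99.30 − 138.85 = -238.15°.
Normalise into (−180°, 180°]: -238.15° + 360° = 121.85°.
Positive ⇒ the second point lies to the east; separation 121.85°.

121.85° east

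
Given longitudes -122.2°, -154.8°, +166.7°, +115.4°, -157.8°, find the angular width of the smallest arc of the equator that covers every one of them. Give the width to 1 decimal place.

Sort the longitudes: -157.8°, -154.8°, -122.2°, +115.4°, +166.7°.
Eastward gaps between consecutive values (wrapping around): 3.0°, 32.6°, 237.6°, 51.3°, 35.5°.
Largest gap = 237.6° ⇒ minimal covering band is its complement: 360° − 237.6° = 122.4°.
Band runs from +115.4° eastward to -122.2°, crossing the antimeridian.

122.4°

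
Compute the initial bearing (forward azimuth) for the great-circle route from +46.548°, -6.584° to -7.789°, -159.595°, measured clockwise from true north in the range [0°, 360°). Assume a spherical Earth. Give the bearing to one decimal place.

Δλ = -159.595 − -6.584 = -153.011°.
θ = atan2( sin Δλ · cos φ₂ , cos φ₁ · sin φ₂ − sin φ₁ · cos φ₂ · cos Δλ )
  = atan2(-0.44963, 0.54771) = -39.383° → normalised to [0°, 360°): 320.617°.

320.6°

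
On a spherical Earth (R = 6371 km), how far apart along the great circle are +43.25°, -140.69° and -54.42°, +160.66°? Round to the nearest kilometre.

Δλ = 160.66 − -140.69 = 301.35°; wrapped into (−180°, 180°]: -58.65°.
Δφ = -54.42 − 43.25 = -97.67°.
a = sin²(Δφ/2) + cos φ₁ · cos φ₂ · sin²(Δλ/2) = 0.668388.
c = 2·atan2(√a, √(1−a)) = 1.91429 rad → d = 6371·c ≈ 12195.93 km.

12196 km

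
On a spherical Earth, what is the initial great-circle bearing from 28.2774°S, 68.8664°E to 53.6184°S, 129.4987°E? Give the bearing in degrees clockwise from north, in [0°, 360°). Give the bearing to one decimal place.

137.9°

Δλ = 129.4987 − 68.8664 = 60.6323°.
θ = atan2( sin Δλ · cos φ₂ , cos φ₁ · sin φ₂ − sin φ₁ · cos φ₂ · cos Δλ )
  = atan2(0.51693, -0.57120) = 137.855° → normalised to [0°, 360°): 137.855°.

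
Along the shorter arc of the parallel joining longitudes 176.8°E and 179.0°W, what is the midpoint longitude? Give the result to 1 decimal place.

178.9°E

Signed shortest Δλ from +176.8° to -179.0° is +4.2°.
Midpoint longitude = +176.8° + (+4.2°)/2 = +176.8° + 2.1° = +178.9°.
(The naïve average (+176.8 + -179.0)/2 = -1.1° is on the wrong side of the globe.)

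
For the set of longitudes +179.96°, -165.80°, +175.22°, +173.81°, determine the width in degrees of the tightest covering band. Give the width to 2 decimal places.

20.39°

Sort the longitudes: -165.80°, +173.81°, +175.22°, +179.96°.
Eastward gaps between consecutive values (wrapping around): 339.61°, 1.41°, 4.74°, 14.24°.
Largest gap = 339.61° ⇒ minimal covering band is its complement: 360° − 339.61° = 20.39°.
Band runs from +173.81° eastward to -165.80°, crossing the antimeridian.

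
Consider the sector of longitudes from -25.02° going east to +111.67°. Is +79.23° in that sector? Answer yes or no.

Yes

Band width going east from -25.02° to +111.67°: ((111.67 − -25.02) mod 360) = 136.69°.
Offset of +79.23° east of the west edge: ((79.23 − -25.02) mod 360) = 104.25°.
104.25° ≤ 136.69° ⇒ inside.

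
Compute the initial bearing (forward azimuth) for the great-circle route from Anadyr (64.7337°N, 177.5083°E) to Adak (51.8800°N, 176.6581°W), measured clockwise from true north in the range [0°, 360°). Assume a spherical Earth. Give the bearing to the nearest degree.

164°

Δλ = -176.6581 − 177.5083 = -354.1664°; wrapped into (−180°, 180°]: 5.8336°.
θ = atan2( sin Δλ · cos φ₂ , cos φ₁ · sin φ₂ − sin φ₁ · cos φ₂ · cos Δλ )
  = atan2(0.06274, -0.21957) = 164.053° → normalised to [0°, 360°): 164.053°.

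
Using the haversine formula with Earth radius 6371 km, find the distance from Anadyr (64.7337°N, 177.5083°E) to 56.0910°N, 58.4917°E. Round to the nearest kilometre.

Δλ = 58.4917 − 177.5083 = -119.0166°.
Δφ = 56.0910 − 64.7337 = -8.6427°.
a = sin²(Δφ/2) + cos φ₁ · cos φ₂ · sin²(Δλ/2) = 0.182486.
c = 2·atan2(√a, √(1−a)) = 0.88275 rad → d = 6371·c ≈ 5624.01 km.

5624 km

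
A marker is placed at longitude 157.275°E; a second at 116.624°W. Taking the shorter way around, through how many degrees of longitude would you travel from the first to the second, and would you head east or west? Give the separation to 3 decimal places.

Raw difference: -116.624 − 157.275 = -273.899°.
Normalise into (−180°, 180°]: -273.899° + 360° = 86.101°.
Positive ⇒ the second point lies to the east; separation 86.101°.

86.101° east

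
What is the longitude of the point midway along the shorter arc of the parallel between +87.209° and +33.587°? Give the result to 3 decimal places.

+60.398°

Signed shortest Δλ from +87.209° to +33.587° is -53.622°.
Midpoint longitude = +87.209° + (-53.622°)/2 = +87.209° − 26.811° = +60.398°.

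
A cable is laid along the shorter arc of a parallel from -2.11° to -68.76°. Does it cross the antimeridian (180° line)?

No

Signed shortest Δλ = ((-68.76 − -2.11 + 180) mod 360) − 180 = -66.65°.
Going west by 66.65° from -2.11° reaches -68.76° without touching 180°.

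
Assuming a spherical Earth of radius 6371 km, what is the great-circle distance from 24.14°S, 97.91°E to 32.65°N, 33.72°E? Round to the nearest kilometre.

Δλ = 33.72 − 97.91 = -64.19°.
Δφ = 32.65 − -24.14 = 56.79°.
a = sin²(Δφ/2) + cos φ₁ · cos φ₂ · sin²(Δλ/2) = 0.443055.
c = 2·atan2(√a, √(1−a)) = 1.45666 rad → d = 6371·c ≈ 9280.37 km.

9280 km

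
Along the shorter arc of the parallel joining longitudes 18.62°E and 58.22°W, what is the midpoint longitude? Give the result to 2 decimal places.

Signed shortest Δλ from +18.62° to -58.22° is -76.84°.
Midpoint longitude = +18.62° + (-76.84°)/2 = +18.62° − 38.42° = -19.80°.

19.80°W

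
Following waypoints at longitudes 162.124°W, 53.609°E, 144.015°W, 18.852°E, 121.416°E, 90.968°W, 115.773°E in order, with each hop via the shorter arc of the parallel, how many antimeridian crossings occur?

Leg 1: -162.124° → +53.609°, shortest Δλ = -144.267° (west) — crosses 180°.
Leg 2: +53.609° → -144.015°, shortest Δλ = 162.376° (east) — crosses 180°.
Leg 3: -144.015° → +18.852°, shortest Δλ = 162.867° (east) — does not cross 180°.
Leg 4: +18.852° → +121.416°, shortest Δλ = 102.564° (east) — does not cross 180°.
Leg 5: +121.416° → -90.968°, shortest Δλ = 147.616° (east) — crosses 180°.
Leg 6: -90.968° → +115.773°, shortest Δλ = -153.259° (west) — crosses 180°.
Total crossings: 4.

4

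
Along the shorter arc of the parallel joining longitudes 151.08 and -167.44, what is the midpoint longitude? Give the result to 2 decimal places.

Signed shortest Δλ from +151.08° to -167.44° is +41.48°.
Midpoint longitude = +151.08° + (+41.48°)/2 = +151.08° + 20.74° = +171.82°.
(The naïve average (+151.08 + -167.44)/2 = -8.18° is on the wrong side of the globe.)

+171.82°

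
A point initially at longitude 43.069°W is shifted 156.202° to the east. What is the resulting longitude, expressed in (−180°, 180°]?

Start at -43.069°; shift +156.202° → +113.133°.
+113.133° already lies in (−180°, 180°].

113.133°E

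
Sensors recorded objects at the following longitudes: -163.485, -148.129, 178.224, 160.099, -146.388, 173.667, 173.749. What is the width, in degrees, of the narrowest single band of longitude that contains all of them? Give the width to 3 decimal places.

53.513°

Sort the longitudes: -163.485°, -148.129°, -146.388°, +160.099°, +173.667°, +173.749°, +178.224°.
Eastward gaps between consecutive values (wrapping around): 15.356°, 1.741°, 306.487°, 13.568°, 0.082°, 4.475°, 18.291°.
Largest gap = 306.487° ⇒ minimal covering band is its complement: 360° − 306.487° = 53.513°.
Band runs from +160.099° eastward to -146.388°, crossing the antimeridian.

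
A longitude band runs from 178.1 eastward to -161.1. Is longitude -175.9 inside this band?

Yes

Band width going east from +178.1° to -161.1°: ((-161.1 − 178.1) mod 360) = 20.8°.
Offset of -175.9° east of the west edge: ((-175.9 − 178.1) mod 360) = 6.0°.
6.0° ≤ 20.8° ⇒ inside.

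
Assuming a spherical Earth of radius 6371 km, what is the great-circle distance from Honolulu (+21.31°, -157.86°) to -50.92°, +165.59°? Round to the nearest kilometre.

Δλ = 165.59 − -157.86 = 323.45°; wrapped into (−180°, 180°]: -36.55°.
Δφ = -50.92 − 21.31 = -72.23°.
a = sin²(Δφ/2) + cos φ₁ · cos φ₂ · sin²(Δλ/2) = 0.405152.
c = 2·atan2(√a, √(1−a)) = 1.37994 rad → d = 6371·c ≈ 8791.62 km.

8792 km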